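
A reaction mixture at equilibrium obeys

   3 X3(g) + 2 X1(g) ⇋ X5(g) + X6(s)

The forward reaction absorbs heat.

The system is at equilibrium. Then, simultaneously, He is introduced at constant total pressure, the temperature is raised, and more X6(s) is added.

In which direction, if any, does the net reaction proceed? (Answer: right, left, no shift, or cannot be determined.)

Adding inert gas at constant total pressure expands the volume and lowers every reacting partial pressure. With Δn_gas = 1 − 5 = -4, Q moves away from K toward the side with fewer gas moles, so the system shifts toward the side with more gas moles — to the left.
The forward reaction is endothermic. Raising T favours the endothermic direction — shift to the right.
X6 is a pure solid; its activity is 1 regardless of amount, so Q is unaffected — no shift from this change.
The individual effects push in opposite directions; without quantitative information the net direction cannot be determined.

cannot be determined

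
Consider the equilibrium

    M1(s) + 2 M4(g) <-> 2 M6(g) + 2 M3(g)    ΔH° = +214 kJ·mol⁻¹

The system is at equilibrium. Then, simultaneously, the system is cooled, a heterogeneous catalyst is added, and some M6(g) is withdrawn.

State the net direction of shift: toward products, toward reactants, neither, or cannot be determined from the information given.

cannot be determined

The forward reaction is endothermic. Lowering T favours the exothermic direction — shift to the left.
A catalyst speeds both forward and reverse rates equally; it changes neither Q nor K — no shift from this change.
Removing M6 (g), a product, drives the reaction to the right.
The individual effects push in opposite directions; without quantitative information the net direction cannot be determined.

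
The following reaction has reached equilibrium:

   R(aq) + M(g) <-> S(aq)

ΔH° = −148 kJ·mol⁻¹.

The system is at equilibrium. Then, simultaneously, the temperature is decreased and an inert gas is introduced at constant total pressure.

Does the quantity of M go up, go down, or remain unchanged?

cannot be determined

The forward reaction is exothermic. Lowering T favours the exothermic direction — shift to the right.
Adding inert gas at constant total pressure expands the volume and lowers every reacting partial pressure. With Δn_gas = 0 − 1 = -1, Q moves away from K toward the side with fewer gas moles, so the system shifts toward the side with more gas moles — to the left.
The two effects oppose each other, so the net shift — and hence the change in M — cannot be determined from the given information.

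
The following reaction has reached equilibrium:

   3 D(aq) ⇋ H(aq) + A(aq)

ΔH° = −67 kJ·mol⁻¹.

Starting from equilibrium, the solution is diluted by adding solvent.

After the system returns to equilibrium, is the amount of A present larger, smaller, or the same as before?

decreases

Dilution lowers every aqueous concentration by the same factor. Δn_aq = 2 − 3 = -1, so the system shifts toward the side with more dissolved moles — to the left.
The net shift is to the left. A is a product, so its amount decreases.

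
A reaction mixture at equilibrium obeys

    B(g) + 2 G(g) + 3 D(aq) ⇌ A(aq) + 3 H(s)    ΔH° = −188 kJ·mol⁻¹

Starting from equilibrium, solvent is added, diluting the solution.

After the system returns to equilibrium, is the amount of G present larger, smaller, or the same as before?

Dilution lowers every aqueous concentration by the same factor. Δn_aq = 1 − 3 = -2, so the system shifts toward the side with more dissolved moles — to the left.
The net shift is to the left. G is a reactant, so its amount increases.

increases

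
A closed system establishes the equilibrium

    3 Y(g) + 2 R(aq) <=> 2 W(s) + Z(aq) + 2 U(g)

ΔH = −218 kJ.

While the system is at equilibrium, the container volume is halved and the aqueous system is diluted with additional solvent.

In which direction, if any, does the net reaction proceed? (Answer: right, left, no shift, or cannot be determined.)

Gas moles: reactants 3, products 2 (Δn_gas = -1). Compression shifts the system toward the side with fewer moles of gas — to the right.
Dilution lowers every aqueous concentration by the same factor. Δn_aq = 1 − 2 = -1, so the system shifts toward the side with more dissolved moles — to the left.
The individual effects push in opposite directions; without quantitative information the net direction cannot be determined.

cannot be determined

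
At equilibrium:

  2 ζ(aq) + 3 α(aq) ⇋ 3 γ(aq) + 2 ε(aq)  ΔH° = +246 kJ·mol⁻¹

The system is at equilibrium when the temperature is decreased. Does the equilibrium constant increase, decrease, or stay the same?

decreases

K depends on temperature via the van 't Hoff relation. The forward reaction is endothermic, so lowering T decreases K.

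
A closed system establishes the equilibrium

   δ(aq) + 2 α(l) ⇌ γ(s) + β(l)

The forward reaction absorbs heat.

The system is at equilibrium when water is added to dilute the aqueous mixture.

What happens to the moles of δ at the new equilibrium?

Dilution lowers every aqueous concentration by the same factor. Δn_aq = 0 − 1 = -1, so the system shifts toward the side with more dissolved moles — to the left.
The net shift is to the left. δ is a reactant, so its amount increases.

increases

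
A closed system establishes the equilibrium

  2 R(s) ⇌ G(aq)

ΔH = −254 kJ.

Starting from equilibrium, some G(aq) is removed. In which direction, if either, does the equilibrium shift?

right

Removing G (aq), a product, drives the reaction to the right.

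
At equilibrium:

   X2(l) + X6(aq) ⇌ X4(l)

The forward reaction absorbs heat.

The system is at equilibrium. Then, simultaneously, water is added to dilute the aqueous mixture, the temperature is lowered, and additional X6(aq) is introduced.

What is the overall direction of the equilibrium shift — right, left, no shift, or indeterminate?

cannot be determined

Dilution lowers every aqueous concentration by the same factor. Δn_aq = 0 − 1 = -1, so the system shifts toward the side with more dissolved moles — to the left.
The forward reaction is endothermic. Lowering T favours the exothermic direction — shift to the left.
Adding X6 (aq), a reactant, drives the reaction to the right.
The individual effects push in opposite directions; without quantitative information the net direction cannot be determined.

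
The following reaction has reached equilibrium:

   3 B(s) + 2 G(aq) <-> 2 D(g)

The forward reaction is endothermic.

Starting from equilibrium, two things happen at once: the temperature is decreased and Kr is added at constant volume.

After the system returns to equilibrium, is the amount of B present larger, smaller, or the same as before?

increases

The forward reaction is endothermic. Lowering T favours the exothermic direction — shift to the left.
At constant volume, adding an inert gas leaves every reacting species' partial pressure unchanged, so Q is unchanged — no shift from this change.
The net shift is to the left. B is a reactant, so its amount increases.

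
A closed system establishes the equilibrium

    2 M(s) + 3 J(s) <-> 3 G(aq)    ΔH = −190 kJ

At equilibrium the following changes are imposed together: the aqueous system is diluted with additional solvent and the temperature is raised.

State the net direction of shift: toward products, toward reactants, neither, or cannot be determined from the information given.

cannot be determined

Dilution lowers every aqueous concentration by the same factor. Δn_aq = 3 − 0 = +3, so the system shifts toward the side with more dissolved moles — to the right.
The forward reaction is exothermic. Raising T favours the endothermic direction — shift to the left.
The individual effects push in opposite directions; without quantitative information the net direction cannot be determined.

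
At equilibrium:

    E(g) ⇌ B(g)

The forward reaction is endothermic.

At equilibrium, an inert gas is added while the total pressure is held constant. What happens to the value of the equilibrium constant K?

unchanged

The equilibrium constant depends only on temperature. This perturbation changes neither the position of equilibrium nor K.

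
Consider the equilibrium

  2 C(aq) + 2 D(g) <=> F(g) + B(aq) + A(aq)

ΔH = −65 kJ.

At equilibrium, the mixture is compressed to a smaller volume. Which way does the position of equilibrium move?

Gas moles: reactants 2, products 1 (Δn_gas = -1). Compression shifts the system toward the side with fewer moles of gas — to the right.

right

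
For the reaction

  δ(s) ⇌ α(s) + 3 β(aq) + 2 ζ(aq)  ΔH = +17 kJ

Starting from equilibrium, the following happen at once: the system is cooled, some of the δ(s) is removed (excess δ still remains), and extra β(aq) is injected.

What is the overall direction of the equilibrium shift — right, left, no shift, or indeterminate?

left

The forward reaction is endothermic. Lowering T favours the exothermic direction — shift to the left.
δ is a pure solid; its activity is 1 regardless of amount, so Q is unaffected — no shift from this change.
Adding β (aq), a product, drives the reaction to the left.
Only the nonzero effect(s) matter; the net shift is to the left.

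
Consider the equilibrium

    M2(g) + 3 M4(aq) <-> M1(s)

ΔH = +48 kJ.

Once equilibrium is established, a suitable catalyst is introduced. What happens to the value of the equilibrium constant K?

The equilibrium constant depends only on temperature. This perturbation changes neither the position of equilibrium nor K.

unchanged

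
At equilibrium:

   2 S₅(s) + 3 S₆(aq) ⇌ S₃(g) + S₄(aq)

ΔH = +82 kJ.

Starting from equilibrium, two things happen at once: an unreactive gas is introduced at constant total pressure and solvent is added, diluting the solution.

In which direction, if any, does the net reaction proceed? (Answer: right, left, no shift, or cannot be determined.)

cannot be determined

Adding inert gas at constant total pressure expands the volume and lowers every reacting partial pressure. With Δn_gas = 1 − 0 = +1, Q moves away from K toward the side with fewer gas moles, so the system shifts toward the side with more gas moles — to the right.
Dilution lowers every aqueous concentration by the same factor. Δn_aq = 1 − 3 = -2, so the system shifts toward the side with more dissolved moles — to the left.
The individual effects push in opposite directions; without quantitative information the net direction cannot be determined.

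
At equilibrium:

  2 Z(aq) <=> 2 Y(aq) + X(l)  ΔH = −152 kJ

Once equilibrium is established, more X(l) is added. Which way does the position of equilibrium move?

X is a pure liquid; its activity is 1 regardless of amount, so Q is unaffected — no shift from this change.

no shift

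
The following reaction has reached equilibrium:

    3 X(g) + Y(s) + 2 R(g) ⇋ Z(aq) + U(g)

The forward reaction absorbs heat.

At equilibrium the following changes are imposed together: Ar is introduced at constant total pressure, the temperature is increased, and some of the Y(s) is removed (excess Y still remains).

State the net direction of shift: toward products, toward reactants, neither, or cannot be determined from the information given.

cannot be determined

Adding inert gas at constant total pressure expands the volume and lowers every reacting partial pressure. With Δn_gas = 1 − 5 = -4, Q moves away from K toward the side with fewer gas moles, so the system shifts toward the side with more gas moles — to the left.
The forward reaction is endothermic. Raising T favours the endothermic direction — shift to the right.
Y is a pure solid; its activity is 1 regardless of amount, so Q is unaffected — no shift from this change.
The individual effects push in opposite directions; without quantitative information the net direction cannot be determined.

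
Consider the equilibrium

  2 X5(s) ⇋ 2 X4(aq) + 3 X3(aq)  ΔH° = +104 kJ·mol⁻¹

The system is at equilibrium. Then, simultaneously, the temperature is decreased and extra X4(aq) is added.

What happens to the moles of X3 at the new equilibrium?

decreases

The forward reaction is endothermic. Lowering T favours the exothermic direction — shift to the left.
Adding X4 (aq), a product, drives the reaction to the left.
The net shift is to the left. X3 is a product, so its amount decreases.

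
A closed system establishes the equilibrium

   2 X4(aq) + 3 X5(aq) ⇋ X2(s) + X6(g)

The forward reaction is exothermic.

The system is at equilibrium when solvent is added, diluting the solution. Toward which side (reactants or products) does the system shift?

left

Dilution lowers every aqueous concentration by the same factor. Δn_aq = 0 − 5 = -5, so the system shifts toward the side with more dissolved moles — to the left.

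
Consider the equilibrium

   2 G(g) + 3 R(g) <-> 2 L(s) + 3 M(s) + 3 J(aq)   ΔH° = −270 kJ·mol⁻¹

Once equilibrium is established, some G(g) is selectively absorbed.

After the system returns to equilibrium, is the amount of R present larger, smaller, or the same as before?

increases

Removing G (g), a reactant, drives the reaction to the left.
The net shift is to the left. R is a reactant, so its amount increases.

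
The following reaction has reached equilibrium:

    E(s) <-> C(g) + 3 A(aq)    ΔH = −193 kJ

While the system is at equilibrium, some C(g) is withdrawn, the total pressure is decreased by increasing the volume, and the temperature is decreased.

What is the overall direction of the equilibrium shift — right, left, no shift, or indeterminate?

right

Removing C (g), a product, drives the reaction to the right.
Gas moles: reactants 0, products 1 (Δn_gas = +1). Expansion shifts the system toward the side with more moles of gas — to the right.
The forward reaction is exothermic. Lowering T favours the exothermic direction — shift to the right.
All effects act in the same direction — net shift to the right.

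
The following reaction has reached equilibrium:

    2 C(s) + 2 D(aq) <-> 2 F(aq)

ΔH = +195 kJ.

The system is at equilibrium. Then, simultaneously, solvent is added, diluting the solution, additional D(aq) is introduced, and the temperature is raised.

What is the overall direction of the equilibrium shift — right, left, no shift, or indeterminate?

right

Dilution scales every aqueous concentration by the same factor. Δn_aq = 2 − 2 = 0, so Q is unchanged — no shift.
Adding D (aq), a reactant, drives the reaction to the right.
The forward reaction is endothermic. Raising T favours the endothermic direction — shift to the right.
Only the nonzero effect(s) matter; the net shift is to the right.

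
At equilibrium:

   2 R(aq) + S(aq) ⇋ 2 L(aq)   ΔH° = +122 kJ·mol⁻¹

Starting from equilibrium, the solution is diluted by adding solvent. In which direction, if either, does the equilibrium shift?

left

Dilution lowers every aqueous concentration by the same factor. Δn_aq = 2 − 3 = -1, so the system shifts toward the side with more dissolved moles — to the left.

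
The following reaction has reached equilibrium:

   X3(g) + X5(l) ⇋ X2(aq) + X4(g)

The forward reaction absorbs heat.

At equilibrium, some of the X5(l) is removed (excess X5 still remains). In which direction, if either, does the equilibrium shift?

X5 is a pure liquid; its activity is 1 regardless of amount, so Q is unaffected — no shift from this change.

no shift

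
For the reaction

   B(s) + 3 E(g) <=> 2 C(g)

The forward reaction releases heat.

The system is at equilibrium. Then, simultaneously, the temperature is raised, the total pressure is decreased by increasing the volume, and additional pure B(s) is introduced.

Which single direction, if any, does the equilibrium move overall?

left

The forward reaction is exothermic. Raising T favours the endothermic direction — shift to the left.
Gas moles: reactants 3, products 2 (Δn_gas = -1). Expansion shifts the system toward the side with more moles of gas — to the left.
B is a pure solid; its activity is 1 regardless of amount, so Q is unaffected — no shift from this change.
Only the nonzero effect(s) matter; the net shift is to the left.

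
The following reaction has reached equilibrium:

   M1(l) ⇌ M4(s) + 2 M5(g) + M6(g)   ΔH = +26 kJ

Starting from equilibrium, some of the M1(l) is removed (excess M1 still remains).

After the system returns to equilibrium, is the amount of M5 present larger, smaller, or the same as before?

unchanged

M1 is a pure liquid; its activity is 1 regardless of amount, so Q is unaffected — no shift from this change.
No net shift occurs, so the amount of M5 is unchanged.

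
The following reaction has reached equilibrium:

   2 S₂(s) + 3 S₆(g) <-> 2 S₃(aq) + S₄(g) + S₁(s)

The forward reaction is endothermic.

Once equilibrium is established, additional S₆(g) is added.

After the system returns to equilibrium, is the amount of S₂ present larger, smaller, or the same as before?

Adding S₆ (g), a reactant, drives the reaction to the right.
The net shift is to the right. S₂ is a reactant, so its amount decreases.

decreases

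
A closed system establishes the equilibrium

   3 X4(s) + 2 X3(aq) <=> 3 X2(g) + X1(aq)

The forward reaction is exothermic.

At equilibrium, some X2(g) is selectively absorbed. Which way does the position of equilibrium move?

right

Removing X2 (g), a product, drives the reaction to the right.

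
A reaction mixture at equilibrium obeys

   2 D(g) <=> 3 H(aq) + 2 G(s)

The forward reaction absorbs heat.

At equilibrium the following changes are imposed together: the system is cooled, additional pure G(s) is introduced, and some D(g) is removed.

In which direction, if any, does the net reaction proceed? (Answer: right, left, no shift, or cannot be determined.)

left

The forward reaction is endothermic. Lowering T favours the exothermic direction — shift to the left.
G is a pure solid; its activity is 1 regardless of amount, so Q is unaffected — no shift from this change.
Removing D (g), a reactant, drives the reaction to the left.
Only the nonzero effect(s) matter; the net shift is to the left.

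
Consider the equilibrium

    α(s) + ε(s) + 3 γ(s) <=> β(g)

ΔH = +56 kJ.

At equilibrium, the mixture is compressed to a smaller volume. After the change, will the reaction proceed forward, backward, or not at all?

Gas moles: reactants 0, products 1 (Δn_gas = +1). Compression shifts the system toward the side with fewer moles of gas — to the left.

left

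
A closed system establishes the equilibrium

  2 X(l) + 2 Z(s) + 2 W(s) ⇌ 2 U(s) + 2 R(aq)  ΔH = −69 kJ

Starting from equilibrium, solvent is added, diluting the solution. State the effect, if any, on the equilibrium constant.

unchanged

The equilibrium constant depends only on temperature. This perturbation may move the position of equilibrium, but since T is unchanged, K itself is unchanged.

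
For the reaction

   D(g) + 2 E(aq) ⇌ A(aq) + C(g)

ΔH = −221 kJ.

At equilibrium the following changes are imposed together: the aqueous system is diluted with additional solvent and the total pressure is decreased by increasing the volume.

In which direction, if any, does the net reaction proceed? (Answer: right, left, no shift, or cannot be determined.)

Dilution lowers every aqueous concentration by the same factor. Δn_aq = 1 − 2 = -1, so the system shifts toward the side with more dissolved moles — to the left.
Gas moles: reactants 1, products 1. Δn_gas = 0, so a volume change leaves Q equal to K — no shift from this change.
Only the nonzero effect(s) matter; the net shift is to the left.

left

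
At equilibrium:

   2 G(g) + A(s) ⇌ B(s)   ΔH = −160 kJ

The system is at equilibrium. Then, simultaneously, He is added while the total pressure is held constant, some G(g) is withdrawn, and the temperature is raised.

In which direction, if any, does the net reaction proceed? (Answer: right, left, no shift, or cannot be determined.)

left

Adding inert gas at constant total pressure expands the volume and lowers every reacting partial pressure. With Δn_gas = 0 − 2 = -2, Q moves away from K toward the side with fewer gas moles, so the system shifts toward the side with more gas moles — to the left.
Removing G (g), a reactant, drives the reaction to the left.
The forward reaction is exothermic. Raising T favours the endothermic direction — shift to the left.
All effects act in the same direction — net shift to the left.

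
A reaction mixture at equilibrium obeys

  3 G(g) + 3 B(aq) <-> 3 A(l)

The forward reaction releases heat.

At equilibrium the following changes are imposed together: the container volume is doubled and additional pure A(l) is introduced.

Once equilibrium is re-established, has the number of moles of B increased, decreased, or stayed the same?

Gas moles: reactants 3, products 0 (Δn_gas = -3). Expansion shifts the system toward the side with more moles of gas — to the left.
A is a pure liquid; its activity is 1 regardless of amount, so Q is unaffected — no shift from this change.
The net shift is to the left. B is a reactant, so its amount increases.

increases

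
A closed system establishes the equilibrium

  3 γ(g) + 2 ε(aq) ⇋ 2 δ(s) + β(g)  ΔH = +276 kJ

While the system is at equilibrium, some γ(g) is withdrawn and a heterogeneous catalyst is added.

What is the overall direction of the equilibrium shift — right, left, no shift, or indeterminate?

Removing γ (g), a reactant, drives the reaction to the left.
A catalyst speeds both forward and reverse rates equally; it changes neither Q nor K — no shift from this change.
Only the nonzero effect(s) matter; the net shift is to the left.

left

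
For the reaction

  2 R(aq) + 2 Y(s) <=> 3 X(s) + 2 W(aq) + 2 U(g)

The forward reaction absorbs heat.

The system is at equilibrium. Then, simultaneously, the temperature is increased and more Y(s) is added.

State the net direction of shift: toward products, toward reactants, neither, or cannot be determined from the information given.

The forward reaction is endothermic. Raising T favours the endothermic direction — shift to the right.
Y is a pure solid; its activity is 1 regardless of amount, so Q is unaffected — no shift from this change.
Only the nonzero effect(s) matter; the net shift is to the right.

right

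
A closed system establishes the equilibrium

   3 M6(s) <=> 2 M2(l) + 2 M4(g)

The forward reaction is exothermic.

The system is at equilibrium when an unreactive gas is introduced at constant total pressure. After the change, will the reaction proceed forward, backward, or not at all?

right

Adding inert gas at constant total pressure expands the volume and lowers every reacting partial pressure. With Δn_gas = 2 − 0 = +2, Q moves away from K toward the side with fewer gas moles, so the system shifts toward the side with more gas moles — to the right.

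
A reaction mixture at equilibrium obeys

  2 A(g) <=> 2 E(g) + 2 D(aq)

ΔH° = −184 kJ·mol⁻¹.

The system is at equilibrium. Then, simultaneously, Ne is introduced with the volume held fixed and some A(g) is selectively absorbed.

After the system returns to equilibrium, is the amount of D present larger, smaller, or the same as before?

decreases

At constant volume, adding an inert gas leaves every reacting species' partial pressure unchanged, so Q is unchanged — no shift from this change.
Removing A (g), a reactant, drives the reaction to the left.
The net shift is to the left. D is a product, so its amount decreases.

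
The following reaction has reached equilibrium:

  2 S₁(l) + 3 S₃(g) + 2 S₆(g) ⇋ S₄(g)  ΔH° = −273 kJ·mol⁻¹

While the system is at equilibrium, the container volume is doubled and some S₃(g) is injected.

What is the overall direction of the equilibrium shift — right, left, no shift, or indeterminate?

cannot be determined

Gas moles: reactants 5, products 1 (Δn_gas = -4). Expansion shifts the system toward the side with more moles of gas — to the left.
Adding S₃ (g), a reactant, drives the reaction to the right.
The individual effects push in opposite directions; without quantitative information the net direction cannot be determined.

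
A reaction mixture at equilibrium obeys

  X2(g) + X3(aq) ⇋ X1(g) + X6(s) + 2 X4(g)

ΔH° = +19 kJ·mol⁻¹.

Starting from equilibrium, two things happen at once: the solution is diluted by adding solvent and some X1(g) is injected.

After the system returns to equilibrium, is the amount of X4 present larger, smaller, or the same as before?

decreases

Dilution lowers every aqueous concentration by the same factor. Δn_aq = 0 − 1 = -1, so the system shifts toward the side with more dissolved moles — to the left.
Adding X1 (g), a product, drives the reaction to the left.
The net shift is to the left. X4 is a product, so its amount decreases.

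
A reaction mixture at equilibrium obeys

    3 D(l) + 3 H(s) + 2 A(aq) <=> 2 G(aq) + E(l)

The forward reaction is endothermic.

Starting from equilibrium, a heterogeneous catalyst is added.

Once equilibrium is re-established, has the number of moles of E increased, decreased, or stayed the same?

A catalyst speeds both forward and reverse rates equally; it changes neither Q nor K — no shift from this change.
No net shift occurs, so the amount of E is unchanged.

unchanged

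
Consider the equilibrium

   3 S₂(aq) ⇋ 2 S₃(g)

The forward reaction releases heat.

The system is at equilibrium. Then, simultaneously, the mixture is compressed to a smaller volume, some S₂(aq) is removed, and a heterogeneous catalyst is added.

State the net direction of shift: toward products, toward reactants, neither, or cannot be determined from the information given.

Gas moles: reactants 0, products 2 (Δn_gas = +2). Compression shifts the system toward the side with fewer moles of gas — to the left.
Removing S₂ (aq), a reactant, drives the reaction to the left.
A catalyst speeds both forward and reverse rates equally; it changes neither Q nor K — no shift from this change.
Only the nonzero effect(s) matter; the net shift is to the left.

left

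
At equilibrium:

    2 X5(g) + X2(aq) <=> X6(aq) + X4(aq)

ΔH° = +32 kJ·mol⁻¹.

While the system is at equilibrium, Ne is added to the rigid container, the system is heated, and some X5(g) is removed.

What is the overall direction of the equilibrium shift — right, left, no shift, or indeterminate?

At constant volume, adding an inert gas leaves every reacting species' partial pressure unchanged, so Q is unchanged — no shift from this change.
The forward reaction is endothermic. Raising T favours the endothermic direction — shift to the right.
Removing X5 (g), a reactant, drives the reaction to the left.
The individual effects push in opposite directions; without quantitative information the net direction cannot be determined.

cannot be determined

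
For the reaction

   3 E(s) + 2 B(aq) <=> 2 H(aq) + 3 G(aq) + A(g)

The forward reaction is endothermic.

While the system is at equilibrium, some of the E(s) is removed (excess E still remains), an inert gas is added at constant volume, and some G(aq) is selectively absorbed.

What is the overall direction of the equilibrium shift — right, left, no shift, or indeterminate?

E is a pure solid; its activity is 1 regardless of amount, so Q is unaffected — no shift from this change.
At constant volume, adding an inert gas leaves every reacting species' partial pressure unchanged, so Q is unchanged — no shift from this change.
Removing G (aq), a product, drives the reaction to the right.
Only the nonzero effect(s) matter; the net shift is to the right.

right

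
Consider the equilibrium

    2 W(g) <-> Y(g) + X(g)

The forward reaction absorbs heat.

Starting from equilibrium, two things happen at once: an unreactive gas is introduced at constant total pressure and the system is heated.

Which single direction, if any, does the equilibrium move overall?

Adding inert gas at constant total pressure expands the volume, scaling every reacting partial pressure by the same factor. Δn_gas = 2 − 2 = 0, so Q is unchanged — no shift.
The forward reaction is endothermic. Raising T favours the endothermic direction — shift to the right.
Only the nonzero effect(s) matter; the net shift is to the right.

right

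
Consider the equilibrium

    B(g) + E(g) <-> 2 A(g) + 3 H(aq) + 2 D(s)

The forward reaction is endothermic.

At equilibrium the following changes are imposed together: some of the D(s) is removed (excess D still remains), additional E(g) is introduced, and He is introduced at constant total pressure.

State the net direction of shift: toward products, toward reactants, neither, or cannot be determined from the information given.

D is a pure solid; its activity is 1 regardless of amount, so Q is unaffected — no shift from this change.
Adding E (g), a reactant, drives the reaction to the right.
Adding inert gas at constant total pressure expands the volume, scaling every reacting partial pressure by the same factor. Δn_gas = 2 − 2 = 0, so Q is unchanged — no shift.
Only the nonzero effect(s) matter; the net shift is to the right.

right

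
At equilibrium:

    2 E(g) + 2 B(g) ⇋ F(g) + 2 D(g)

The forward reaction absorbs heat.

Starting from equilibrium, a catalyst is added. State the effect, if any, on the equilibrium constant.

The equilibrium constant depends only on temperature. This perturbation changes neither the position of equilibrium nor K.

unchanged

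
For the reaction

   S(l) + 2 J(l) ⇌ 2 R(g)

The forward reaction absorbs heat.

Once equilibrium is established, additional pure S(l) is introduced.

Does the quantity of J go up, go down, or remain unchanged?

unchanged

S is a pure liquid; its activity is 1 regardless of amount, so Q is unaffected — no shift from this change.
No net shift occurs, so the amount of J is unchanged.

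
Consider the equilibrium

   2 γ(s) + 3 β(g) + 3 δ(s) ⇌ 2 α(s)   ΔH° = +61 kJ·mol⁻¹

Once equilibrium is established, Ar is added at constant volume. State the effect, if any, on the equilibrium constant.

The equilibrium constant depends only on temperature. This perturbation changes neither the position of equilibrium nor K.

unchanged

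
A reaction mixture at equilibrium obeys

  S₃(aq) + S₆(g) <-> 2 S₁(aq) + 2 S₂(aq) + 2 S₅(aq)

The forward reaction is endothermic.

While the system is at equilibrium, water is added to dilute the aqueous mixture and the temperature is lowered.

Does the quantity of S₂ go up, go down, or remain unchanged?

cannot be determined

Dilution lowers every aqueous concentration by the same factor. Δn_aq = 6 − 1 = +5, so the system shifts toward the side with more dissolved moles — to the right.
The forward reaction is endothermic. Lowering T favours the exothermic direction — shift to the left.
The two effects oppose each other, so the net shift — and hence the change in S₂ — cannot be determined from the given information.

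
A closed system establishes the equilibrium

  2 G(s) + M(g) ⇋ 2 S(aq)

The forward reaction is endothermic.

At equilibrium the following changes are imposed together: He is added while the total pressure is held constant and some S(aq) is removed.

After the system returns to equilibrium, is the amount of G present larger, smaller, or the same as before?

Adding inert gas at constant total pressure expands the volume and lowers every reacting partial pressure. With Δn_gas = 0 − 1 = -1, Q moves away from K toward the side with fewer gas moles, so the system shifts toward the side with more gas moles — to the left.
Removing S (aq), a product, drives the reaction to the right.
The two effects oppose each other, so the net shift — and hence the change in G — cannot be determined from the given information.

cannot be determined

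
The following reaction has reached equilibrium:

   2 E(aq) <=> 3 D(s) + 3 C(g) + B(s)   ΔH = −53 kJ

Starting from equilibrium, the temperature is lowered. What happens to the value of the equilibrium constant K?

increases

K depends on temperature via the van 't Hoff relation. The forward reaction is exothermic, so lowering T increases K.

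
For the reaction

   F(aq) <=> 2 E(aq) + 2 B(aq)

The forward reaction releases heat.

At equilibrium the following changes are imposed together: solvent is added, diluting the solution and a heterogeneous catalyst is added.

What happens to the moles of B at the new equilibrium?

Dilution lowers every aqueous concentration by the same factor. Δn_aq = 4 − 1 = +3, so the system shifts toward the side with more dissolved moles — to the right.
A catalyst speeds both forward and reverse rates equally; it changes neither Q nor K — no shift from this change.
The net shift is to the right. B is a product, so its amount increases.

increases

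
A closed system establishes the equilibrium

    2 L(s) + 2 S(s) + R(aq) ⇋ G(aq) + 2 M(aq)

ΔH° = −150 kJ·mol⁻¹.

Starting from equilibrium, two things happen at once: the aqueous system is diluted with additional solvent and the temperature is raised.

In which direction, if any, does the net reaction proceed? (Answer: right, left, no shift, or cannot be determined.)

cannot be determined

Dilution lowers every aqueous concentration by the same factor. Δn_aq = 3 − 1 = +2, so the system shifts toward the side with more dissolved moles — to the right.
The forward reaction is exothermic. Raising T favours the endothermic direction — shift to the left.
The individual effects push in opposite directions; without quantitative information the net direction cannot be determined.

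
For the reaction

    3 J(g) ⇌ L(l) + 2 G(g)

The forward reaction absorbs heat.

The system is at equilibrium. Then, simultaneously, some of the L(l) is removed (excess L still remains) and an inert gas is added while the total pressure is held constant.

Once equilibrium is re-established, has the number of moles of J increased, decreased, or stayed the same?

increases

L is a pure liquid; its activity is 1 regardless of amount, so Q is unaffected — no shift from this change.
Adding inert gas at constant total pressure expands the volume and lowers every reacting partial pressure. With Δn_gas = 2 − 3 = -1, Q moves away from K toward the side with fewer gas moles, so the system shifts toward the side with more gas moles — to the left.
The net shift is to the left. J is a reactant, so its amount increases.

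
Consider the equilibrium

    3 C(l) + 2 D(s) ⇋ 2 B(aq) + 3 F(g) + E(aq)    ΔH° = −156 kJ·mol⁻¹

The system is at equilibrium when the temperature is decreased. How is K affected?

increases

K depends on temperature via the van 't Hoff relation. The forward reaction is exothermic, so lowering T increases K.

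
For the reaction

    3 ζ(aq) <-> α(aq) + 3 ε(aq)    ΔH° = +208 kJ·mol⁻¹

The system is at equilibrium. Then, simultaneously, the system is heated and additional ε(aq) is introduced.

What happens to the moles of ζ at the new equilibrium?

cannot be determined

The forward reaction is endothermic. Raising T favours the endothermic direction — shift to the right.
Adding ε (aq), a product, drives the reaction to the left.
The two effects oppose each other, so the net shift — and hence the change in ζ — cannot be determined from the given information.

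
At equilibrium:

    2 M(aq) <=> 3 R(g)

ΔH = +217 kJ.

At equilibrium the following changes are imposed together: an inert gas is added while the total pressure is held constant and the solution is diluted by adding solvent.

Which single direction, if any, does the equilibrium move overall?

Adding inert gas at constant total pressure expands the volume and lowers every reacting partial pressure. With Δn_gas = 3 − 0 = +3, Q moves away from K toward the side with fewer gas moles, so the system shifts toward the side with more gas moles — to the right.
Dilution lowers every aqueous concentration by the same factor. Δn_aq = 0 − 2 = -2, so the system shifts toward the side with more dissolved moles — to the left.
The individual effects push in opposite directions; without quantitative information the net direction cannot be determined.

cannot be determined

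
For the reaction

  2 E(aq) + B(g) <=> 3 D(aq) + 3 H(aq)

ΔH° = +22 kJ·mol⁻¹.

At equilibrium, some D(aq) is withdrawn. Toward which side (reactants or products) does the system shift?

right

Removing D (aq), a product, drives the reaction to the right.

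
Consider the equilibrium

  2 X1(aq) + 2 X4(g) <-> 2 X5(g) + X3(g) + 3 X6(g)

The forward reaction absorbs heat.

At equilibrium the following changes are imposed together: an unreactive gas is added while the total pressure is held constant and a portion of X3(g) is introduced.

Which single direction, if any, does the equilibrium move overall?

Adding inert gas at constant total pressure expands the volume and lowers every reacting partial pressure. With Δn_gas = 6 − 2 = +4, Q moves away from K toward the side with fewer gas moles, so the system shifts toward the side with more gas moles — to the right.
Adding X3 (g), a product, drives the reaction to the left.
The individual effects push in opposite directions; without quantitative information the net direction cannot be determined.

cannot be determined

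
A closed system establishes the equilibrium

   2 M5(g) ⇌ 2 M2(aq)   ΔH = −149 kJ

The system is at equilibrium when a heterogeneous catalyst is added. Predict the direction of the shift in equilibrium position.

A catalyst speeds both forward and reverse rates equally; it changes neither Q nor K — no shift from this change.

no shift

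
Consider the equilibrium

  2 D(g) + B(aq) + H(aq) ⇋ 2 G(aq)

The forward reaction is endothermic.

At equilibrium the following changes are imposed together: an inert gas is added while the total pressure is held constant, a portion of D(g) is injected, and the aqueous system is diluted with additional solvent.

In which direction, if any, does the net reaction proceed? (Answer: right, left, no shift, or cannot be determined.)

cannot be determined

Adding inert gas at constant total pressure expands the volume and lowers every reacting partial pressure. With Δn_gas = 0 − 2 = -2, Q moves away from K toward the side with fewer gas moles, so the system shifts toward the side with more gas moles — to the left.
Adding D (g), a reactant, drives the reaction to the right.
Dilution scales every aqueous concentration by the same factor. Δn_aq = 2 − 2 = 0, so Q is unchanged — no shift.
The individual effects push in opposite directions; without quantitative information the net direction cannot be determined.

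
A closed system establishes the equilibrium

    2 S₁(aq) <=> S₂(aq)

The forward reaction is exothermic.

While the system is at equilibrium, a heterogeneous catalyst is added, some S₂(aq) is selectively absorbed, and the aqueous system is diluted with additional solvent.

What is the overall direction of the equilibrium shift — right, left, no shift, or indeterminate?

cannot be determined

A catalyst speeds both forward and reverse rates equally; it changes neither Q nor K — no shift from this change.
Removing S₂ (aq), a product, drives the reaction to the right.
Dilution lowers every aqueous concentration by the same factor. Δn_aq = 1 − 2 = -1, so the system shifts toward the side with more dissolved moles — to the left.
The individual effects push in opposite directions; without quantitative information the net direction cannot be determined.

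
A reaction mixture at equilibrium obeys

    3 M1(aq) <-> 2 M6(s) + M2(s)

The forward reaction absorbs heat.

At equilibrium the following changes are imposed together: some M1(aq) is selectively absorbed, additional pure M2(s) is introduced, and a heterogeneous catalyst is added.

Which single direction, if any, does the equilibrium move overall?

Removing M1 (aq), a reactant, drives the reaction to the left.
M2 is a pure solid; its activity is 1 regardless of amount, so Q is unaffected — no shift from this change.
A catalyst speeds both forward and reverse rates equally; it changes neither Q nor K — no shift from this change.
Only the nonzero effect(s) matter; the net shift is to the left.

left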